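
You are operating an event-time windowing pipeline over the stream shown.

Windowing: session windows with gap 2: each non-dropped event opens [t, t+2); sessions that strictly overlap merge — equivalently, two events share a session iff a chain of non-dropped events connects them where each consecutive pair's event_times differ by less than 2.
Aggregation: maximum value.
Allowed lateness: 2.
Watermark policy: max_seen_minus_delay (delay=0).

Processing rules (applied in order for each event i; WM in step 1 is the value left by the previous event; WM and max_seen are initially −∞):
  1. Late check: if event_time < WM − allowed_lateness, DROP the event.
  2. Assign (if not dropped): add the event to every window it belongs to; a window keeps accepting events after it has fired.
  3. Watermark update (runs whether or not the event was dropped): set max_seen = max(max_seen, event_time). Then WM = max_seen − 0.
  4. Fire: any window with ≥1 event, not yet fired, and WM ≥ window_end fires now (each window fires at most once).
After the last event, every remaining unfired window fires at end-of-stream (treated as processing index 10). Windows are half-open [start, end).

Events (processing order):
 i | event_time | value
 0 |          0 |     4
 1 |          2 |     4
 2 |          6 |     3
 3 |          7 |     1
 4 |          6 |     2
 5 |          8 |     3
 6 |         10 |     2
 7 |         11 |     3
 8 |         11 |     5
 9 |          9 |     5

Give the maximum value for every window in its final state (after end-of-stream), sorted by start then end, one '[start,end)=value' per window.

i=0 t=0 v=4: → [0,2); WM=0
i=1 t=2 v=4: → [2,4); WM=2
i=2 t=6 v=3: → [6,8); WM=6
i=3 t=7 v=1: → [6,9); WM=7
i=4 t=6 v=2: → [6,9); WM=7
i=5 t=8 v=3: → [6,10); WM=8
i=6 t=10 v=2: → [10,12); WM=10
i=7 t=11 v=3: → [10,13); WM=11
i=8 t=11 v=5: → [10,13); WM=11
i=9 t=9 v=5: → [6,13); WM=11

[0,2)=4 [2,4)=4 [6,13)=5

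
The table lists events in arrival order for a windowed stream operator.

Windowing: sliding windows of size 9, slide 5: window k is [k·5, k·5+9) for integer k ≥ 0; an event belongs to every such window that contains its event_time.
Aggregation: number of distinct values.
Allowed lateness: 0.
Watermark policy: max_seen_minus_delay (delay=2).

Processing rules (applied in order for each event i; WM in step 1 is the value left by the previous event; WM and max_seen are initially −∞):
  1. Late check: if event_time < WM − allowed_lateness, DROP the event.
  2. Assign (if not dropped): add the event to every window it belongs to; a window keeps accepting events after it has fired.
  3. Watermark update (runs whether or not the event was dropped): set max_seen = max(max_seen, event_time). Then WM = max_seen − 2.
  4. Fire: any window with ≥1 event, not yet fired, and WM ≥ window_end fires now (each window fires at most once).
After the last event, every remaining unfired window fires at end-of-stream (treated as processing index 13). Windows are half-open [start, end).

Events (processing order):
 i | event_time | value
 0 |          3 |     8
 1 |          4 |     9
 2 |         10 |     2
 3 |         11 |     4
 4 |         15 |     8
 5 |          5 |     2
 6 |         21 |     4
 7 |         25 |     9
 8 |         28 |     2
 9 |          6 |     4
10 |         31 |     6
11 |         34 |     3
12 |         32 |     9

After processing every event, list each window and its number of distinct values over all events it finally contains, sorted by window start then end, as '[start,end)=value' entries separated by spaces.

i=0 t=3 v=8: → [0,9); WM=1
i=1 t=4 v=9: → [0,9); WM=2
i=2 t=10 v=2: → [10,19),[5,14); WM=8
i=3 t=11 v=4: → [10,19),[5,14); WM=9; [0,9) fires=2
i=4 t=15 v=8: → [15,24),[10,19); WM=13
i=5 t=5 v=2: DROP (t<13-0); WM=13
i=6 t=21 v=4: → [20,29),[15,24); WM=19; [5,14) fires=2 [10,19) fires=3
i=7 t=25 v=9: → [25,34),[20,29); WM=23
i=8 t=28 v=2: → [25,34),[20,29); WM=26; [15,24) fires=2
i=9 t=6 v=4: DROP (t<26-0); WM=26
i=10 t=31 v=6: → [30,39),[25,34); WM=29; [20,29) fires=3
i=11 t=34 v=3: → [30,39); WM=32
i=12 t=32 v=9: → [30,39),[25,34); WM=32

[0,9)=2 [5,14)=2 [10,19)=3 [15,24)=2 [20,29)=3 [25,34)=3 [30,39)=3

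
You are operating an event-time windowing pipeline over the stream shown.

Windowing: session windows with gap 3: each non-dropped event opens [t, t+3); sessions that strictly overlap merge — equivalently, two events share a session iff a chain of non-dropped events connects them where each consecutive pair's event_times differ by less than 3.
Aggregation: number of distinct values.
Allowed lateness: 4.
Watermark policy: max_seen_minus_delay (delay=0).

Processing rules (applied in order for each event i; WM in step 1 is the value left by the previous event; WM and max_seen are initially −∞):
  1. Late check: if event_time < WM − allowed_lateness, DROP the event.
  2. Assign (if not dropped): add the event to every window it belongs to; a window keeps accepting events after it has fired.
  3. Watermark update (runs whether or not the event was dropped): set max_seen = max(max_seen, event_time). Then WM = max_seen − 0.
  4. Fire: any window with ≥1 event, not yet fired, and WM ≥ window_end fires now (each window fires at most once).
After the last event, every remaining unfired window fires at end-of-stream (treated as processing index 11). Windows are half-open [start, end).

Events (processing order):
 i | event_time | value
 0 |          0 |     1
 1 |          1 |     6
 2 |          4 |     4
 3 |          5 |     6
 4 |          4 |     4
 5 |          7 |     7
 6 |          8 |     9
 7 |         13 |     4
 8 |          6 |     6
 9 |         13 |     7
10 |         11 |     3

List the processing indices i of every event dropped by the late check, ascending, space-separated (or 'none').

8

i=0 t=0 v=1: → [0,3); WM=0
i=1 t=1 v=6: → [0,4); WM=1
i=2 t=4 v=4: → [4,7); WM=4
i=3 t=5 v=6: → [4,8); WM=5
i=4 t=4 v=4: → [4,8); WM=5
i=5 t=7 v=7: → [4,10); WM=7
i=6 t=8 v=9: → [4,11); WM=8
i=7 t=13 v=4: → [13,16); WM=13
i=8 t=6 v=6: DROP (t<13-4); WM=13
i=9 t=13 v=7: → [13,16); WM=13
i=10 t=11 v=3: → [11,16); WM=13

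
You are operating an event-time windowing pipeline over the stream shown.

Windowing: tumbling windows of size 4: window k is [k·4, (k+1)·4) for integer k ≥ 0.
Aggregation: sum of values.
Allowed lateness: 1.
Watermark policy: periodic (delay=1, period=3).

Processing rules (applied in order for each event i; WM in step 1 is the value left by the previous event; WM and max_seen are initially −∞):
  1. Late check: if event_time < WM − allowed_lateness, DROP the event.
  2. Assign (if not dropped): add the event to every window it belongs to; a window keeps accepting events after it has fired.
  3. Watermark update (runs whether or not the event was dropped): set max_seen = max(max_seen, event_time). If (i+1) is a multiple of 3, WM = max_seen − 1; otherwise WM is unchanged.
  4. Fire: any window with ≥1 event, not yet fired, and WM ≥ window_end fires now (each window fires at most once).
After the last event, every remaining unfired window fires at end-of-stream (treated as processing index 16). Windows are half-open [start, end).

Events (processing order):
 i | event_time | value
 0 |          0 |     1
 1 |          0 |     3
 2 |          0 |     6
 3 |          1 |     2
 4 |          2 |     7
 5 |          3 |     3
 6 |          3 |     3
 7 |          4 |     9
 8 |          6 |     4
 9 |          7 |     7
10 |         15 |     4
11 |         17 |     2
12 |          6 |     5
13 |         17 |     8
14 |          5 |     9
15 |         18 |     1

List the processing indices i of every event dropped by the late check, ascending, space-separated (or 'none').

i=0 t=0 v=1: → [0,4); WM=−∞
i=1 t=0 v=3: → [0,4); WM=−∞
i=2 t=0 v=6: → [0,4); WM=-1
i=3 t=1 v=2: → [0,4); WM=-1
i=4 t=2 v=7: → [0,4); WM=-1
i=5 t=3 v=3: → [0,4); WM=2
i=6 t=3 v=3: → [0,4); WM=2
i=7 t=4 v=9: → [4,8); WM=2
i=8 t=6 v=4: → [4,8); WM=5; [0,4) fires=25
i=9 t=7 v=7: → [4,8); WM=5
i=10 t=15 v=4: → [12,16); WM=5
i=11 t=17 v=2: → [16,20); WM=16; [4,8) fires=20 [12,16) fires=4
i=12 t=6 v=5: DROP (t<16-1); WM=16
i=13 t=17 v=8: → [16,20); WM=16
i=14 t=5 v=9: DROP (t<16-1); WM=16
i=15 t=18 v=1: → [16,20); WM=16

12 14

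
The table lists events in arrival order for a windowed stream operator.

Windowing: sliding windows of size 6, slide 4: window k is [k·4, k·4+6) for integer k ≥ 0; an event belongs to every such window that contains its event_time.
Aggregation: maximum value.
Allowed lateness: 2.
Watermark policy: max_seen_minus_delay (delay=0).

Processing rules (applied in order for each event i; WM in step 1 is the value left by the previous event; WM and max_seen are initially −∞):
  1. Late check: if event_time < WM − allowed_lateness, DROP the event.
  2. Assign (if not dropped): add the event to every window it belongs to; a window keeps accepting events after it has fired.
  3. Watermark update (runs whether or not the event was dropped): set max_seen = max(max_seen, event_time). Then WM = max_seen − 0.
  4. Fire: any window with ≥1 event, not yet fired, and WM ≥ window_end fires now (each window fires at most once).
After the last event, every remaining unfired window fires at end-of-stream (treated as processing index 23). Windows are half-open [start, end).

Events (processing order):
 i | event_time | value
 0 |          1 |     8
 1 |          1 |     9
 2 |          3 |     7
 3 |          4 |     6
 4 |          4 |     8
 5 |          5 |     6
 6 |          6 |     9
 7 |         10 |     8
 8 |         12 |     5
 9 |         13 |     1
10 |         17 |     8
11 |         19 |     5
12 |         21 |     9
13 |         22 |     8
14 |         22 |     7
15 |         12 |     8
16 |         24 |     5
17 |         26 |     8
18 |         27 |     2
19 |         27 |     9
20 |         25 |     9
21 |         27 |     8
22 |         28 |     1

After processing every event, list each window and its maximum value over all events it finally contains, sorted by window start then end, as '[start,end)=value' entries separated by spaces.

[0,6)=9 [4,10)=9 [8,14)=8 [12,18)=8 [16,22)=9 [20,26)=9 [24,30)=9 [28,34)=1

i=0 t=1 v=8: → [0,6); WM=1
i=1 t=1 v=9: → [0,6); WM=1
i=2 t=3 v=7: → [0,6); WM=3
i=3 t=4 v=6: → [4,10),[0,6); WM=4
i=4 t=4 v=8: → [4,10),[0,6); WM=4
i=5 t=5 v=6: → [4,10),[0,6); WM=5
i=6 t=6 v=9: → [4,10); WM=6; [0,6) fires=9
i=7 t=10 v=8: → [8,14); WM=10; [4,10) fires=9
i=8 t=12 v=5: → [12,18),[8,14); WM=12
i=9 t=13 v=1: → [12,18),[8,14); WM=13
i=10 t=17 v=8: → [16,22),[12,18); WM=17; [8,14) fires=8
i=11 t=19 v=5: → [16,22); WM=19; [12,18) fires=8
i=12 t=21 v=9: → [20,26),[16,22); WM=21
i=13 t=22 v=8: → [20,26); WM=22; [16,22) fires=9
i=14 t=22 v=7: → [20,26); WM=22
i=15 t=12 v=8: DROP (t<22-2); WM=22
i=16 t=24 v=5: → [24,30),[20,26); WM=24
i=17 t=26 v=8: → [24,30); WM=26; [20,26) fires=9
i=18 t=27 v=2: → [24,30); WM=27
i=19 t=27 v=9: → [24,30); WM=27
i=20 t=25 v=9: → [24,30),[20,26); WM=27
i=21 t=27 v=8: → [24,30); WM=27
i=22 t=28 v=1: → [28,34),[24,30); WM=28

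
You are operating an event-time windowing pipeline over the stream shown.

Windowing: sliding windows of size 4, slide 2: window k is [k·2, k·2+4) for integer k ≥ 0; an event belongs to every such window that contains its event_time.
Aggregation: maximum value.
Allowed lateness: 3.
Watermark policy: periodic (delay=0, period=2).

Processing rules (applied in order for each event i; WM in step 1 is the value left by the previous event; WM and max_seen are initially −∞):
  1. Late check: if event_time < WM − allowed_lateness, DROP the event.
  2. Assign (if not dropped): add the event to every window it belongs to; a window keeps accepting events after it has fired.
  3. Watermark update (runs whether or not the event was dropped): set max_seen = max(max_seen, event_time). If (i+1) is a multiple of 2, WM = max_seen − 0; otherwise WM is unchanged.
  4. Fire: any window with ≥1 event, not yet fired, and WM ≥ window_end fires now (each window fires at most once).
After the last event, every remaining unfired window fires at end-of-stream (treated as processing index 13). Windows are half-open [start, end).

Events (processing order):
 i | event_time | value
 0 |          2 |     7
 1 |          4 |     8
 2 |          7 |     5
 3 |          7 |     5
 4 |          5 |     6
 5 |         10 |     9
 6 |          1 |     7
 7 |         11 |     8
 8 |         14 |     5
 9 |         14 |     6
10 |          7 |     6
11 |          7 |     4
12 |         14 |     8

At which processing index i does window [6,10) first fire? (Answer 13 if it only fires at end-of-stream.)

i=0 t=2 v=7: → [2,6),[0,4); WM=−∞
i=1 t=4 v=8: → [4,8),[2,6); WM=4; [0,4) fires=7
i=2 t=7 v=5: → [6,10),[4,8); WM=4
i=3 t=7 v=5: → [6,10),[4,8); WM=7; [2,6) fires=8
i=4 t=5 v=6: → [4,8),[2,6); WM=7
i=5 t=10 v=9: → [10,14),[8,12); WM=10; [4,8) fires=8 [6,10) fires=5
i=6 t=1 v=7: DROP (t<10-3); WM=10
i=7 t=11 v=8: → [10,14),[8,12); WM=11
i=8 t=14 v=5: → [14,18),[12,16); WM=11
i=9 t=14 v=6: → [14,18),[12,16); WM=14; [8,12) fires=9 [10,14) fires=9
i=10 t=7 v=6: DROP (t<14-3); WM=14
i=11 t=7 v=4: DROP (t<14-3); WM=14
i=12 t=14 v=8: → [14,18),[12,16); WM=14

5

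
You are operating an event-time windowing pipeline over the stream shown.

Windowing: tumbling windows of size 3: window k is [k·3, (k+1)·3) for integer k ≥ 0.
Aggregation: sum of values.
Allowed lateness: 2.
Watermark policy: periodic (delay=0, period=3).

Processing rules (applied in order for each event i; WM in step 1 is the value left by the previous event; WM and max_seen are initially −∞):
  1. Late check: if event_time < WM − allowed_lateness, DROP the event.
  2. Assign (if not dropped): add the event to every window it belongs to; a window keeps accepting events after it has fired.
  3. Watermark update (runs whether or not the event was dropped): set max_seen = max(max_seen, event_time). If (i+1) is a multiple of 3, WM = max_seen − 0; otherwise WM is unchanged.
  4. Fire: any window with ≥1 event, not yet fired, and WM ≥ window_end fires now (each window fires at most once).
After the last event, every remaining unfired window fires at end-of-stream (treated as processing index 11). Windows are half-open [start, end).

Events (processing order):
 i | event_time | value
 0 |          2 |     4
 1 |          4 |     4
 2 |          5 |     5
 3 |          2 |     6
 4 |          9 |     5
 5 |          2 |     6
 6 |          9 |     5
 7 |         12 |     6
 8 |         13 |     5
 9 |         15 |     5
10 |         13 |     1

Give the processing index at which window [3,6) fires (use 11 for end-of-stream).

i=0 t=2 v=4: → [0,3); WM=−∞
i=1 t=4 v=4: → [3,6); WM=−∞
i=2 t=5 v=5: → [3,6); WM=5; [0,3) fires=4
i=3 t=2 v=6: DROP (t<5-2); WM=5
i=4 t=9 v=5: → [9,12); WM=5
i=5 t=2 v=6: DROP (t<5-2); WM=9; [3,6) fires=9
i=6 t=9 v=5: → [9,12); WM=9
i=7 t=12 v=6: → [12,15); WM=9
i=8 t=13 v=5: → [12,15); WM=13; [9,12) fires=10
i=9 t=15 v=5: → [15,18); WM=13
i=10 t=13 v=1: → [12,15); WM=13

5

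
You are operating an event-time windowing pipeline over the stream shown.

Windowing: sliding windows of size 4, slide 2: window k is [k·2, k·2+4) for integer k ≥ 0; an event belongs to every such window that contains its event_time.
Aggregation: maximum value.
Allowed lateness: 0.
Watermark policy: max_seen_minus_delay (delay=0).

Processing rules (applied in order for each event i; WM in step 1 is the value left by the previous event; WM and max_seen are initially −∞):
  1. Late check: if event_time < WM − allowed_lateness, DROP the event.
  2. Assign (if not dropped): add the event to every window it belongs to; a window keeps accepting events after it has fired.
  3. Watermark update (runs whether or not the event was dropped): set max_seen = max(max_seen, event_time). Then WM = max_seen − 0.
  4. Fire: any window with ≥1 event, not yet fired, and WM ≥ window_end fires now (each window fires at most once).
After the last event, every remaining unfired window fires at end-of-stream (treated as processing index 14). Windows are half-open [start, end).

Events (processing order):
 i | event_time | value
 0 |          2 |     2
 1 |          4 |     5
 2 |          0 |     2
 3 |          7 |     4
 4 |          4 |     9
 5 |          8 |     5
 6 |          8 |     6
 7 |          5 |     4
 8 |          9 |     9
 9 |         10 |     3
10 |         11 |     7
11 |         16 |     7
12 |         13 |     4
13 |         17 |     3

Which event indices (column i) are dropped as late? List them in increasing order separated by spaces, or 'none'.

i=0 t=2 v=2: → [2,6),[0,4); WM=2
i=1 t=4 v=5: → [4,8),[2,6); WM=4; [0,4) fires=2
i=2 t=0 v=2: DROP (t<4-0); WM=4
i=3 t=7 v=4: → [6,10),[4,8); WM=7; [2,6) fires=5
i=4 t=4 v=9: DROP (t<7-0); WM=7
i=5 t=8 v=5: → [8,12),[6,10); WM=8; [4,8) fires=5
i=6 t=8 v=6: → [8,12),[6,10); WM=8
i=7 t=5 v=4: DROP (t<8-0); WM=8
i=8 t=9 v=9: → [8,12),[6,10); WM=9
i=9 t=10 v=3: → [10,14),[8,12); WM=10; [6,10) fires=9
i=10 t=11 v=7: → [10,14),[8,12); WM=11
i=11 t=16 v=7: → [16,20),[14,18); WM=16; [8,12) fires=9 [10,14) fires=7
i=12 t=13 v=4: DROP (t<16-0); WM=16
i=13 t=17 v=3: → [16,20),[14,18); WM=17

2 4 7 12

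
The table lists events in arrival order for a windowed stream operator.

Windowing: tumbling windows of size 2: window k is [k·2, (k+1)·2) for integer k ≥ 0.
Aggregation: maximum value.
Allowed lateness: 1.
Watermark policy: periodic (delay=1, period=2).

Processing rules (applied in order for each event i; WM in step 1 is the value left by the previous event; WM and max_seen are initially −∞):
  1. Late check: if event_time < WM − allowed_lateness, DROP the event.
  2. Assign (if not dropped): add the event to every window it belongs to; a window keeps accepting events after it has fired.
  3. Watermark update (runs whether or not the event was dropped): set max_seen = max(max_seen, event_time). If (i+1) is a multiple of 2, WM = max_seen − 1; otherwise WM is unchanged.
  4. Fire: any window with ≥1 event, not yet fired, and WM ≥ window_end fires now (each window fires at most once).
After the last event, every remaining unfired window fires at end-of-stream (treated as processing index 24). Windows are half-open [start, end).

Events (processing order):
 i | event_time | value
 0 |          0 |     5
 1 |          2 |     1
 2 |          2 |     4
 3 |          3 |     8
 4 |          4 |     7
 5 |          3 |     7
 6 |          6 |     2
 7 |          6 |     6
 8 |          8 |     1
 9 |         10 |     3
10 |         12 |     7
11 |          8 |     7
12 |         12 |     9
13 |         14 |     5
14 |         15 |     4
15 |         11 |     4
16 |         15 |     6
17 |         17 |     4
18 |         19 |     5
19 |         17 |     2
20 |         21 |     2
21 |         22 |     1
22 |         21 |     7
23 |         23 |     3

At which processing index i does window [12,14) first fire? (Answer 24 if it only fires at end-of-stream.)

15

i=0 t=0 v=5: → [0,2); WM=−∞
i=1 t=2 v=1: → [2,4); WM=1
i=2 t=2 v=4: → [2,4); WM=1
i=3 t=3 v=8: → [2,4); WM=2; [0,2) fires=5
i=4 t=4 v=7: → [4,6); WM=2
i=5 t=3 v=7: → [2,4); WM=3
i=6 t=6 v=2: → [6,8); WM=3
i=7 t=6 v=6: → [6,8); WM=5; [2,4) fires=8
i=8 t=8 v=1: → [8,10); WM=5
i=9 t=10 v=3: → [10,12); WM=9; [4,6) fires=7 [6,8) fires=6
i=10 t=12 v=7: → [12,14); WM=9
i=11 t=8 v=7: → [8,10); WM=11; [8,10) fires=7
i=12 t=12 v=9: → [12,14); WM=11
i=13 t=14 v=5: → [14,16); WM=13; [10,12) fires=3
i=14 t=15 v=4: → [14,16); WM=13
i=15 t=11 v=4: DROP (t<13-1); WM=14; [12,14) fires=9
i=16 t=15 v=6: → [14,16); WM=14
i=17 t=17 v=4: → [16,18); WM=16; [14,16) fires=6
i=18 t=19 v=5: → [18,20); WM=16
i=19 t=17 v=2: → [16,18); WM=18; [16,18) fires=4
i=20 t=21 v=2: → [20,22); WM=18
i=21 t=22 v=1: → [22,24); WM=21; [18,20) fires=5
i=22 t=21 v=7: → [20,22); WM=21
i=23 t=23 v=3: → [22,24); WM=22; [20,22) fires=7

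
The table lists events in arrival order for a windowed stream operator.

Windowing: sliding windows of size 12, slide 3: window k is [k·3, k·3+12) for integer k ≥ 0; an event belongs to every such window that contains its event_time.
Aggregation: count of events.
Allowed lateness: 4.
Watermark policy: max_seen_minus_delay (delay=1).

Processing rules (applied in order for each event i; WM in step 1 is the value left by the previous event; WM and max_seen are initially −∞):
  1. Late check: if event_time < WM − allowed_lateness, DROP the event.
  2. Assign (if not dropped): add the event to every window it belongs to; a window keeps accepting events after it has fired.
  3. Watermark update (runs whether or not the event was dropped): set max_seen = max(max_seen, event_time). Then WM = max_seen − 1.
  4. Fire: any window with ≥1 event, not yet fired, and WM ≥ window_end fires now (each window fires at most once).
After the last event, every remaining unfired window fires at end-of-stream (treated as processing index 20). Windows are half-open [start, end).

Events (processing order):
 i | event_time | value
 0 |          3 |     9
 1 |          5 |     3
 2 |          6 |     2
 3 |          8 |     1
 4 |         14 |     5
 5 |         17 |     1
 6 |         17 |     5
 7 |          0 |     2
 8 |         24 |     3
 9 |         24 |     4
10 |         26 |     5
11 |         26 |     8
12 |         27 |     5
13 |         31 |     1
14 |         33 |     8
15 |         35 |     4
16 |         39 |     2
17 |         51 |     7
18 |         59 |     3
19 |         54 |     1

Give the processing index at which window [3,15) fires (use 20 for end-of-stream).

5

i=0 t=3 v=9: → [3,15),[0,12); WM=2
i=1 t=5 v=3: → [3,15),[0,12); WM=4
i=2 t=6 v=2: → [6,18),[3,15),[0,12); WM=5
i=3 t=8 v=1: → [6,18),[3,15),[0,12); WM=7
i=4 t=14 v=5: → [12,24),[9,21),[6,18),[3,15); WM=13; [0,12) fires=4
i=5 t=17 v=1: → [15,27),[12,24),[9,21),[6,18); WM=16; [3,15) fires=5
i=6 t=17 v=5: → [15,27),[12,24),[9,21),[6,18); WM=16
i=7 t=0 v=2: DROP (t<16-4); WM=16
i=8 t=24 v=3: → [24,36),[21,33),[18,30),[15,27); WM=23; [6,18) fires=5 [9,21) fires=3
i=9 t=24 v=4: → [24,36),[21,33),[18,30),[15,27); WM=23
i=10 t=26 v=5: → [24,36),[21,33),[18,30),[15,27); WM=25; [12,24) fires=3
i=11 t=26 v=8: → [24,36),[21,33),[18,30),[15,27); WM=25
i=12 t=27 v=5: → [27,39),[24,36),[21,33),[18,30); WM=26
i=13 t=31 v=1: → [30,42),[27,39),[24,36),[21,33); WM=30; [15,27) fires=6 [18,30) fires=5
i=14 t=33 v=8: → [33,45),[30,42),[27,39),[24,36); WM=32
i=15 t=35 v=4: → [33,45),[30,42),[27,39),[24,36); WM=34; [21,33) fires=6
i=16 t=39 v=2: → [39,51),[36,48),[33,45),[30,42); WM=38; [24,36) fires=8
i=17 t=51 v=7: → [51,63),[48,60),[45,57),[42,54); WM=50; [27,39) fires=4 [30,42) fires=4 [33,45) fires=3 [36,48) fires=1
i=18 t=59 v=3: → [57,69),[54,66),[51,63),[48,60); WM=58; [39,51) fires=1 [42,54) fires=1 [45,57) fires=1
i=19 t=54 v=1: → [54,66),[51,63),[48,60),[45,57); WM=58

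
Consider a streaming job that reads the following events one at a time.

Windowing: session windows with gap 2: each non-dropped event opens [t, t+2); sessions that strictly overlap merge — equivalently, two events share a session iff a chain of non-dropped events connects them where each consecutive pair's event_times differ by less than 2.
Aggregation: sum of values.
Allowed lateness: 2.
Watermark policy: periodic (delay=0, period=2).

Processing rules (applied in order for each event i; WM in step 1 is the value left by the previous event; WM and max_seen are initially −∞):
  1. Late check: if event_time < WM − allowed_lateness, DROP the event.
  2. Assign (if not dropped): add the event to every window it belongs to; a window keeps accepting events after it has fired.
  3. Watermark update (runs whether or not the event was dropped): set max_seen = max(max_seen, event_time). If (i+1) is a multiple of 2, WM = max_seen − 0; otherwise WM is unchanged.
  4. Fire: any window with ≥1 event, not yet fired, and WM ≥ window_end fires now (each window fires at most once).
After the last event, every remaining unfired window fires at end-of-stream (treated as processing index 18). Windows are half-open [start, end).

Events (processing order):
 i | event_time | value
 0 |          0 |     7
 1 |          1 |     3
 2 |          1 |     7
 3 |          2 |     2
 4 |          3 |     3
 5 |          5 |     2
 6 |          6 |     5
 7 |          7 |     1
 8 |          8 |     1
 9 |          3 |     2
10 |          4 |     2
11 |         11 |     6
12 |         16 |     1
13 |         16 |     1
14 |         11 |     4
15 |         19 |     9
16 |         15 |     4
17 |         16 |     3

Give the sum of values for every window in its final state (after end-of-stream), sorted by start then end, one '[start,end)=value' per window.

[0,5)=22 [5,10)=9 [11,13)=6 [16,18)=2 [19,21)=9

i=0 t=0 v=7: → [0,2); WM=−∞
i=1 t=1 v=3: → [0,3); WM=1
i=2 t=1 v=7: → [0,3); WM=1
i=3 t=2 v=2: → [0,4); WM=2
i=4 t=3 v=3: → [0,5); WM=2
i=5 t=5 v=2: → [5,7); WM=5
i=6 t=6 v=5: → [5,8); WM=5
i=7 t=7 v=1: → [5,9); WM=7
i=8 t=8 v=1: → [5,10); WM=7
i=9 t=3 v=2: DROP (t<7-2); WM=8
i=10 t=4 v=2: DROP (t<8-2); WM=8
i=11 t=11 v=6: → [11,13); WM=11
i=12 t=16 v=1: → [16,18); WM=11
i=13 t=16 v=1: → [16,18); WM=16
i=14 t=11 v=4: DROP (t<16-2); WM=16
i=15 t=19 v=9: → [19,21); WM=19
i=16 t=15 v=4: DROP (t<19-2); WM=19
i=17 t=16 v=3: DROP (t<19-2); WM=19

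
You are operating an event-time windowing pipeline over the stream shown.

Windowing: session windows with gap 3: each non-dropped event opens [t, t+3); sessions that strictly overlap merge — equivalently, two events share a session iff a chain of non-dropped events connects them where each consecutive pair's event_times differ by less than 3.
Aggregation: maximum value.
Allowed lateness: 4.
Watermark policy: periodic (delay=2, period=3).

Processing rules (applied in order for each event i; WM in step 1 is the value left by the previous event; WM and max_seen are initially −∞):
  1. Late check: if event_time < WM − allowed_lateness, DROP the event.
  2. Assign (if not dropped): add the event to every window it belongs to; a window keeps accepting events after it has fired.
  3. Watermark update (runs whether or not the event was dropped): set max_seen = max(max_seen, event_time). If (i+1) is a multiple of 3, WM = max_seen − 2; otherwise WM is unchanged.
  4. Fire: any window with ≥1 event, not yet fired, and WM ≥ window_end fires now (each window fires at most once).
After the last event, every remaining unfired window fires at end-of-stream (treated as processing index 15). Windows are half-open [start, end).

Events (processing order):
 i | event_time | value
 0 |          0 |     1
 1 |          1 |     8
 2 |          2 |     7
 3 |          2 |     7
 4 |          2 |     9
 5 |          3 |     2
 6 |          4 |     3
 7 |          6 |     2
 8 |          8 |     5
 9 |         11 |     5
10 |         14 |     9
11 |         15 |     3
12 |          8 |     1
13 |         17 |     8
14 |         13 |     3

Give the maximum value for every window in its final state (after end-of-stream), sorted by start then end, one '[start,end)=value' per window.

i=0 t=0 v=1: → [0,3); WM=−∞
i=1 t=1 v=8: → [0,4); WM=−∞
i=2 t=2 v=7: → [0,5); WM=0
i=3 t=2 v=7: → [0,5); WM=0
i=4 t=2 v=9: → [0,5); WM=0
i=5 t=3 v=2: → [0,6); WM=1
i=6 t=4 v=3: → [0,7); WM=1
i=7 t=6 v=2: → [0,9); WM=1
i=8 t=8 v=5: → [0,11); WM=6
i=9 t=11 v=5: → [11,14); WM=6
i=10 t=14 v=9: → [14,17); WM=6
i=11 t=15 v=3: → [14,18); WM=13
i=12 t=8 v=1: DROP (t<13-4); WM=13
i=13 t=17 v=8: → [14,20); WM=13
i=14 t=13 v=3: → [11,20); WM=15

[0,11)=9 [11,20)=9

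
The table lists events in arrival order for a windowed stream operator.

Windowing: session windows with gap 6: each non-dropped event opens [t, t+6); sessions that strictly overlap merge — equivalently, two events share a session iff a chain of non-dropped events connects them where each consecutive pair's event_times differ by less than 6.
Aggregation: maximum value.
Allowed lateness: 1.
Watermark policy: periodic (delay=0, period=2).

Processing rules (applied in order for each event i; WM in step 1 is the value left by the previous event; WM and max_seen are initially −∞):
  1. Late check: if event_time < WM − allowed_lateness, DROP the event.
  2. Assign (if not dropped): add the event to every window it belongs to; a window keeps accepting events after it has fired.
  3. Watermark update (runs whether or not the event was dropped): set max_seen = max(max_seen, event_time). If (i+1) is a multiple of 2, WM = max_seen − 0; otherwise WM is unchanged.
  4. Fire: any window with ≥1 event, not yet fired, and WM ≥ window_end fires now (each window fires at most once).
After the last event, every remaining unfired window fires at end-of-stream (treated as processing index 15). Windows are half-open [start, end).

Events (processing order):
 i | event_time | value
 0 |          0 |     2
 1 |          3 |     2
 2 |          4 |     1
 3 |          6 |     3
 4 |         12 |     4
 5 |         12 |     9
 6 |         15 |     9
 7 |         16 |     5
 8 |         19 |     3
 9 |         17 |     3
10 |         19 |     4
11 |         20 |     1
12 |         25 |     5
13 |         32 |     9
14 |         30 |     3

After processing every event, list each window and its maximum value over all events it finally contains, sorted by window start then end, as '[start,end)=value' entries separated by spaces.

[0,12)=3 [12,31)=9 [32,38)=9

i=0 t=0 v=2: → [0,6); WM=−∞
i=1 t=3 v=2: → [0,9); WM=3
i=2 t=4 v=1: → [0,10); WM=3
i=3 t=6 v=3: → [0,12); WM=6
i=4 t=12 v=4: → [12,18); WM=6
i=5 t=12 v=9: → [12,18); WM=12
i=6 t=15 v=9: → [12,21); WM=12
i=7 t=16 v=5: → [12,22); WM=16
i=8 t=19 v=3: → [12,25); WM=16
i=9 t=17 v=3: → [12,25); WM=19
i=10 t=19 v=4: → [12,25); WM=19
i=11 t=20 v=1: → [12,26); WM=20
i=12 t=25 v=5: → [12,31); WM=20
i=13 t=32 v=9: → [32,38); WM=32
i=14 t=30 v=3: DROP (t<32-1); WM=32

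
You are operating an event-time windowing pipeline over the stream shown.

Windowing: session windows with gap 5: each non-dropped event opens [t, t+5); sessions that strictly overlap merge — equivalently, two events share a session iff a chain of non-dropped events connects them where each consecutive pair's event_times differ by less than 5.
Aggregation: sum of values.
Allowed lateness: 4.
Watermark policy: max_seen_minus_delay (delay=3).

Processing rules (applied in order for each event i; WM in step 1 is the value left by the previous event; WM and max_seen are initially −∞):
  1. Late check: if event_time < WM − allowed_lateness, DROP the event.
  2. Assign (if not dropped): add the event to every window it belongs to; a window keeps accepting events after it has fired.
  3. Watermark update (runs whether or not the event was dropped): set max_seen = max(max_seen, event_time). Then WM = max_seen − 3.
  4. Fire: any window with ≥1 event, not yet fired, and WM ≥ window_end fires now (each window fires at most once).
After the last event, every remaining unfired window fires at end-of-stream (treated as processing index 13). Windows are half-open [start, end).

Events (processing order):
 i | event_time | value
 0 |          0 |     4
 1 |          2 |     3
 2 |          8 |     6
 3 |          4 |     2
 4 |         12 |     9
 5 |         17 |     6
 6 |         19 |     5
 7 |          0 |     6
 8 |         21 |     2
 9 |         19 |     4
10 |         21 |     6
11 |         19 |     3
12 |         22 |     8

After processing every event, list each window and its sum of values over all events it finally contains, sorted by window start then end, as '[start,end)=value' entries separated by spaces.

i=0 t=0 v=4: → [0,5); WM=-3
i=1 t=2 v=3: → [0,7); WM=-1
i=2 t=8 v=6: → [8,13); WM=5
i=3 t=4 v=2: → [0,13); WM=5
i=4 t=12 v=9: → [0,17); WM=9
i=5 t=17 v=6: → [17,22); WM=14
i=6 t=19 v=5: → [17,24); WM=16
i=7 t=0 v=6: DROP (t<16-4); WM=16
i=8 t=21 v=2: → [17,26); WM=18
i=9 t=19 v=4: → [17,26); WM=18
i=10 t=21 v=6: → [17,26); WM=18
i=11 t=19 v=3: → [17,26); WM=18
i=12 t=22 v=8: → [17,27); WM=19

[0,17)=24 [17,27)=34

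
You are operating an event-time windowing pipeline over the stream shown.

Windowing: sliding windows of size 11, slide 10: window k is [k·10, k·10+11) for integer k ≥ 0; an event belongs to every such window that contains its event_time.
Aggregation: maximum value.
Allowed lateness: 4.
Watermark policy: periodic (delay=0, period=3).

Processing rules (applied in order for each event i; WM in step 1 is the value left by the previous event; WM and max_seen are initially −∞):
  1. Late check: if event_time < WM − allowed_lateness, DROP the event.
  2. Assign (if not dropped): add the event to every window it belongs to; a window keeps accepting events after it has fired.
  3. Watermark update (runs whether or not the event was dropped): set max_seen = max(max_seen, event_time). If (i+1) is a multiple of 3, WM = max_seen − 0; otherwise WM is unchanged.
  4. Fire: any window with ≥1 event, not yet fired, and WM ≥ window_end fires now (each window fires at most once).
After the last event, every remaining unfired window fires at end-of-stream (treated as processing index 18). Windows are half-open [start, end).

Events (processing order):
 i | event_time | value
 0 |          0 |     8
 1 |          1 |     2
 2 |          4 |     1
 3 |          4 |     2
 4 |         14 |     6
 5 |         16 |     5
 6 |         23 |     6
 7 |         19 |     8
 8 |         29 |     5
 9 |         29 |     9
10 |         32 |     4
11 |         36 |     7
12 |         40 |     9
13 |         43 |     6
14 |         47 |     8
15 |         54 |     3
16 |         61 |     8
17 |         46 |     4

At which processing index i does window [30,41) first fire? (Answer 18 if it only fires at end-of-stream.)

i=0 t=0 v=8: → [0,11); WM=−∞
i=1 t=1 v=2: → [0,11); WM=−∞
i=2 t=4 v=1: → [0,11); WM=4
i=3 t=4 v=2: → [0,11); WM=4
i=4 t=14 v=6: → [10,21); WM=4
i=5 t=16 v=5: → [10,21); WM=16; [0,11) fires=8
i=6 t=23 v=6: → [20,31); WM=16
i=7 t=19 v=8: → [10,21); WM=16
i=8 t=29 v=5: → [20,31); WM=29; [10,21) fires=8
i=9 t=29 v=9: → [20,31); WM=29
i=10 t=32 v=4: → [30,41); WM=29
i=11 t=36 v=7: → [30,41); WM=36; [20,31) fires=9
i=12 t=40 v=9: → [40,51),[30,41); WM=36
i=13 t=43 v=6: → [40,51); WM=36
i=14 t=47 v=8: → [40,51); WM=47; [30,41) fires=9
i=15 t=54 v=3: → [50,61); WM=47
i=16 t=61 v=8: → [60,71); WM=47
i=17 t=46 v=4: → [40,51); WM=61; [40,51) fires=9 [50,61) fires=3

14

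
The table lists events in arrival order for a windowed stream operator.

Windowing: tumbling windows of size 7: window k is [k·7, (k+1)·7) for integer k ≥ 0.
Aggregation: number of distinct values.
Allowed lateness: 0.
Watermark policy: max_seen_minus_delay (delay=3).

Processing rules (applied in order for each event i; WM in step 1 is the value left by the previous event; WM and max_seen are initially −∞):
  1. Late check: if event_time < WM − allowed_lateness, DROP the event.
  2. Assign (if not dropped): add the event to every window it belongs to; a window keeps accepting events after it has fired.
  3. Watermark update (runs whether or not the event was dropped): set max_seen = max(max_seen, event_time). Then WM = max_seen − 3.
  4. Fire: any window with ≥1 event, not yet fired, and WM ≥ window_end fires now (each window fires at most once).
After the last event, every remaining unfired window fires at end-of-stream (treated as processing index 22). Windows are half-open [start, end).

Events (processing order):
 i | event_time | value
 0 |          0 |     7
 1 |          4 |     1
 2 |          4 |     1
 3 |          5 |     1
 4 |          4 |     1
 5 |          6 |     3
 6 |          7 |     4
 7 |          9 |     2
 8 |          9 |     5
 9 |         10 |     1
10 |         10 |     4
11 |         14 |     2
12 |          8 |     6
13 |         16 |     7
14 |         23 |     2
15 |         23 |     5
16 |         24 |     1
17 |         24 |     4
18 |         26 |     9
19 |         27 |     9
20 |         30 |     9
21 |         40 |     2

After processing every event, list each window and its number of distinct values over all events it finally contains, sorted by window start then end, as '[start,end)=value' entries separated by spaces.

[0,7)=3 [7,14)=4 [14,21)=2 [21,28)=5 [28,35)=1 [35,42)=1

i=0 t=0 v=7: → [0,7); WM=-3
i=1 t=4 v=1: → [0,7); WM=1
i=2 t=4 v=1: → [0,7); WM=1
i=3 t=5 v=1: → [0,7); WM=2
i=4 t=4 v=1: → [0,7); WM=2
i=5 t=6 v=3: → [0,7); WM=3
i=6 t=7 v=4: → [7,14); WM=4
i=7 t=9 v=2: → [7,14); WM=6
i=8 t=9 v=5: → [7,14); WM=6
i=9 t=10 v=1: → [7,14); WM=7; [0,7) fires=3
i=10 t=10 v=4: → [7,14); WM=7
i=11 t=14 v=2: → [14,21); WM=11
i=12 t=8 v=6: DROP (t<11-0); WM=11
i=13 t=16 v=7: → [14,21); WM=13
i=14 t=23 v=2: → [21,28); WM=20; [7,14) fires=4
i=15 t=23 v=5: → [21,28); WM=20
i=16 t=24 v=1: → [21,28); WM=21; [14,21) fires=2
i=17 t=24 v=4: → [21,28); WM=21
i=18 t=26 v=9: → [21,28); WM=23
i=19 t=27 v=9: → [21,28); WM=24
i=20 t=30 v=9: → [28,35); WM=27
i=21 t=40 v=2: → [35,42); WM=37; [21,28) fires=5 [28,35) fires=1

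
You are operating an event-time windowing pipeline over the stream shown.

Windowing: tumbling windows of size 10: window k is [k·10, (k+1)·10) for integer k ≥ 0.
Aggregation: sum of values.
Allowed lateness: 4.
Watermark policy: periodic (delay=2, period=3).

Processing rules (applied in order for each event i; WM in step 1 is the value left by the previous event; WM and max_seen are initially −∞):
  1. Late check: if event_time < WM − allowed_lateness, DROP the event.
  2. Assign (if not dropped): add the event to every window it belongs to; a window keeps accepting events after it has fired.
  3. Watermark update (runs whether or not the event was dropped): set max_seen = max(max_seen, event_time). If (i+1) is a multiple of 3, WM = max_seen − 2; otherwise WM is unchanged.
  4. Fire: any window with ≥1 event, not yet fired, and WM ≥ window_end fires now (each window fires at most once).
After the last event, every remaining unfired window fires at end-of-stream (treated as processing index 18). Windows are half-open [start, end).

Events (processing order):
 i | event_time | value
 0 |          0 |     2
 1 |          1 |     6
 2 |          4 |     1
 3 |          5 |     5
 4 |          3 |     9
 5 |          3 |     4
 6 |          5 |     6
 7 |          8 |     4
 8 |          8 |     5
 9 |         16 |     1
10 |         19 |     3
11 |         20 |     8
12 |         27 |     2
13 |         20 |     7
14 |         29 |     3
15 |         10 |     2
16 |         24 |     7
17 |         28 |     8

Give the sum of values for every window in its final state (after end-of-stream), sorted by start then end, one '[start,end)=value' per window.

i=0 t=0 v=2: → [0,10); WM=−∞
i=1 t=1 v=6: → [0,10); WM=−∞
i=2 t=4 v=1: → [0,10); WM=2
i=3 t=5 v=5: → [0,10); WM=2
i=4 t=3 v=9: → [0,10); WM=2
i=5 t=3 v=4: → [0,10); WM=3
i=6 t=5 v=6: → [0,10); WM=3
i=7 t=8 v=4: → [0,10); WM=3
i=8 t=8 v=5: → [0,10); WM=6
i=9 t=16 v=1: → [10,20); WM=6
i=10 t=19 v=3: → [10,20); WM=6
i=11 t=20 v=8: → [20,30); WM=18; [0,10) fires=42
i=12 t=27 v=2: → [20,30); WM=18
i=13 t=20 v=7: → [20,30); WM=18
i=14 t=29 v=3: → [20,30); WM=27; [10,20) fires=4
i=15 t=10 v=2: DROP (t<27-4); WM=27
i=16 t=24 v=7: → [20,30); WM=27
i=17 t=28 v=8: → [20,30); WM=27

[0,10)=42 [10,20)=4 [20,30)=35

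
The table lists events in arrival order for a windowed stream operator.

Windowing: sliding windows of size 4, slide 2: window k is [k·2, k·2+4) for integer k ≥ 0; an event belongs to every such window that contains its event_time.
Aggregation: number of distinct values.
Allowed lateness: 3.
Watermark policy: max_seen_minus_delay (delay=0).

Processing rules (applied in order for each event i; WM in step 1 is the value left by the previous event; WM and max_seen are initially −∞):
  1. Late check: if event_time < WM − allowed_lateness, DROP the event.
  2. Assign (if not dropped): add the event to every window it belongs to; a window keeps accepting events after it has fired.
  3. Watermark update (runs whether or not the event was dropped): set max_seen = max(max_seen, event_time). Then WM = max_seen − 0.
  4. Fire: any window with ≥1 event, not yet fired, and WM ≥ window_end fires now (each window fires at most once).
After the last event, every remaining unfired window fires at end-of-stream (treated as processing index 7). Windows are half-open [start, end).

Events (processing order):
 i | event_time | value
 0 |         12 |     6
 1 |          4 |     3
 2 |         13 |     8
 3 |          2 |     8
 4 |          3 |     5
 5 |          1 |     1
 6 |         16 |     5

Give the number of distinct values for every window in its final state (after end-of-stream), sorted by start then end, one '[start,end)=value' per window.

[10,14)=2 [12,16)=2 [14,18)=1 [16,20)=1

i=0 t=12 v=6: → [12,16),[10,14); WM=12
i=1 t=4 v=3: DROP (t<12-3); WM=12
i=2 t=13 v=8: → [12,16),[10,14); WM=13
i=3 t=2 v=8: DROP (t<13-3); WM=13
i=4 t=3 v=5: DROP (t<13-3); WM=13
i=5 t=1 v=1: DROP (t<13-3); WM=13
i=6 t=16 v=5: → [16,20),[14,18); WM=16; [10,14) fires=2 [12,16) fires=2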